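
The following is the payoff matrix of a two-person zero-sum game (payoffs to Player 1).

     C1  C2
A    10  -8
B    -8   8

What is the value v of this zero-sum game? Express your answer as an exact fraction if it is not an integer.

8/17

Row minima: A → -8, B → -8; maximin = -8.
Column maxima: C1 → 10, C2 → 8; minimax = 8.
-8 ≠ 8, so there is no saddle point; optimal play is mixed.
Let Player 1 play A with probability p. Expected payoff against C1: 10p + (-8)(1−p) = 18p − 8; against C2: (-8)p + 8(1−p) = −16p + 8.
Setting these equal: 18p − 8 = −16p + 8 ⇒ 34p = 16 ⇒ p = 8/17, and the value is (18)·(8/17) − 8 = 8/17.
For Player 2: with q = P(C1), equating A's and B's payoffs gives 18q − 8 = −16q + 8 ⇒ q = 8/17.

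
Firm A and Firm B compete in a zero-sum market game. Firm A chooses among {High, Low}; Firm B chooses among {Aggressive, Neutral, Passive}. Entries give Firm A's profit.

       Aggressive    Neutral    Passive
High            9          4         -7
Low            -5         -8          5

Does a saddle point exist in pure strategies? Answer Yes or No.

No

Row minima: High → -7, Low → -8; maximin = -7.
Column maxima: Aggressive → 9, Neutral → 4, Passive → 5; minimax = 4.
-7 ≠ 4, so no pure-strategy equilibrium exists.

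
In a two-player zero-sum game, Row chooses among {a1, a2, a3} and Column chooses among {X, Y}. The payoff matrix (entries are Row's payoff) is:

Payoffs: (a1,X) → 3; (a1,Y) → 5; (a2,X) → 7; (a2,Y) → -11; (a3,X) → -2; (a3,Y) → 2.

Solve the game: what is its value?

17/5

Row minima: a1 → 3, a2 → -11, a3 → -2; maximin = 3.
Column maxima: X → 7, Y → 5; minimax = 5.
3 ≠ 5, so there is no saddle point; optimal play is mixed.
a3 is strictly dominated by a1, so Row never plays it.
On the remaining 2×2 (a1, a2 vs X, Y):
Let Row play a1 with probability p. Expected payoff against X: 3p + 7(1−p) = −4p + 7; against Y: 5p + (-11)(1−p) = 16p − 11.
Setting these equal: −4p + 7 = 16p − 11 ⇒ −20p = -18 ⇒ p = 9/10, and the value is (-4)·(9/10) + 7 = 17/5.
For Column: with q = P(X), equating a1's and a2's payoffs gives −2q + 5 = 18q − 11 ⇒ q = 4/5.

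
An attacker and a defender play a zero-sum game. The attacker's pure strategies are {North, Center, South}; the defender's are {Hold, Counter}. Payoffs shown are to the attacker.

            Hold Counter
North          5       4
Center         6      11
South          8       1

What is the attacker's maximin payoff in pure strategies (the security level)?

6

Row minima: North → 4, Center → 6, South → 1.
The best of these is 6.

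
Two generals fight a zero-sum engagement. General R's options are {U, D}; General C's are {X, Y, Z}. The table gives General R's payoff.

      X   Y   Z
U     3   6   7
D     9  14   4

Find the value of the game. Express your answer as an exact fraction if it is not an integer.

Row minima: U → 3, D → 4; maximin = 4.
Column maxima: X → 9, Y → 14, Z → 7; minimax = 7.
4 ≠ 7, so there is no saddle point; optimal play is mixed.
Y is strictly dominated by X (it gives General R strictly more in every row), so General C never plays it.
On the remaining 2×2 (U, D vs X, Z):
Let General R play U with probability p. Expected payoff against X: 3p + 9(1−p) = −6p + 9; against Z: 7p + 4(1−p) = 3p + 4.
Setting these equal: −6p + 9 = 3p + 4 ⇒ −9p = -5 ⇒ p = 5/9, and the value is (-6)·(5/9) + 9 = 17/3.
For General C: with q = P(X), equating U's and D's payoffs gives −4q + 7 = 5q + 4 ⇒ q = 1/3.

17/3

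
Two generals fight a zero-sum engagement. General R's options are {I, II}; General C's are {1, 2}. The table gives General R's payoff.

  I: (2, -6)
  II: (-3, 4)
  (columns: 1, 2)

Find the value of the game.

-2/3

Row minima: I → -6, II → -3; maximin = -3.
Column maxima: 1 → 2, 2 → 4; minimax = 2.
-3 ≠ 2, so there is no saddle point; optimal play is mixed.
Let General R play I with probability p. Expected payoff against 1: 2p + (-3)(1−p) = 5p − 3; against 2: (-6)p + 4(1−p) = −10p + 4.
Setting these equal: 5p − 3 = −10p + 4 ⇒ 15p = 7 ⇒ p = 7/15, and the value is (5)·(7/15) − 3 = -2/3.
For General C: with q = P(1), equating I's and II's payoffs gives 8q − 6 = −7q + 4 ⇒ q = 2/3.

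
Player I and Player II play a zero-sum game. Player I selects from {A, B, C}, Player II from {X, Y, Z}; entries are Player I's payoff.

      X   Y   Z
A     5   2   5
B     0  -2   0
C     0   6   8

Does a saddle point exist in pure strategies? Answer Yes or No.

Row minima: A → 2, B → -2, C → 0; maximin = 2.
Column maxima: X → 5, Y → 6, Z → 8; minimax = 5.
2 ≠ 5, so no pure-strategy equilibrium exists.

No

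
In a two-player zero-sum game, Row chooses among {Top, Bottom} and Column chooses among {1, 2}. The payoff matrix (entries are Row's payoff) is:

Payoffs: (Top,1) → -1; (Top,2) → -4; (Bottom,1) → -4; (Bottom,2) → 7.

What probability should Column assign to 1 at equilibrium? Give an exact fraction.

11/14

Row minima: Top → -4, Bottom → -4; maximin = -4.
Column maxima: 1 → -1, 2 → 7; minimax = -1.
-4 ≠ -1, so there is no saddle point; optimal play is mixed.
Let Row play Top with probability p. Expected payoff against 1: (-1)p + (-4)(1−p) = 3p − 4; against 2: (-4)p + 7(1−p) = −11p + 7.
Setting these equal: 3p − 4 = −11p + 7 ⇒ 14p = 11 ⇒ p = 11/14, and the value is (3)·(11/14) − 4 = -23/14.
For Column: with q = P(1), equating Top's and Bottom's payoffs gives 3q − 4 = −11q + 7 ⇒ q = 11/14.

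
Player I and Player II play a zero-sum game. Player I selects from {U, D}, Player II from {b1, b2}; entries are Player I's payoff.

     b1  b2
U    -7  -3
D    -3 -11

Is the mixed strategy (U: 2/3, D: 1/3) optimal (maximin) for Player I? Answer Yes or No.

Yes

Against b1 this mix gives (2/3)·(-7) + (1/3)·(-3) = -17/3.
Against b2 this mix gives (2/3)·(-3) + (1/3)·(-11) = -17/3.
All of Player II's active replies (b1, b2) yield -17/3, and no column does worse for Player I. The mix makes Player II indifferent and guarantees -17/3, so it is optimal.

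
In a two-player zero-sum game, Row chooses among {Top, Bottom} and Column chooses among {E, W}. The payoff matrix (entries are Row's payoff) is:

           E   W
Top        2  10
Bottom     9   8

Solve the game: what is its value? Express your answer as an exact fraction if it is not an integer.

Row minima: Top → 2, Bottom → 8; maximin = 8.
Column maxima: E → 9, W → 10; minimax = 9.
8 ≠ 9, so there is no saddle point; optimal play is mixed.
Let Row play Top with probability p. Expected payoff against E: 2p + 9(1−p) = −7p + 9; against W: 10p + 8(1−p) = 2p + 8.
Setting these equal: −7p + 9 = 2p + 8 ⇒ −9p = -1 ⇒ p = 1/9, and the value is (-7)·(1/9) + 9 = 74/9.
For Column: with q = P(E), equating Top's and Bottom's payoffs gives −8q + 10 = q + 8 ⇒ q = 2/9.

74/9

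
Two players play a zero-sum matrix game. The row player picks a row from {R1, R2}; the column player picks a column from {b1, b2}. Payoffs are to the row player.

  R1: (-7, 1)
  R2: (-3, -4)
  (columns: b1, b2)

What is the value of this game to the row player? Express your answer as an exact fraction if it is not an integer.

-31/9

Row minima: R1 → -7, R2 → -4; maximin = -4.
Column maxima: b1 → -3, b2 → 1; minimax = -3.
-4 ≠ -3, so there is no saddle point; optimal play is mixed.
Let the row player play R1 with probability p. Expected payoff against b1: (-7)p + (-3)(1−p) = −4p − 3; against b2: 1p + (-4)(1−p) = 5p − 4.
Setting these equal: −4p − 3 = 5p − 4 ⇒ −9p = -1 ⇒ p = 1/9, and the value is (-4)·(1/9) − 3 = -31/9.
For the column player: with q = P(b1), equating R1's and R2's payoffs gives −8q + 1 = q − 4 ⇒ q = 5/9.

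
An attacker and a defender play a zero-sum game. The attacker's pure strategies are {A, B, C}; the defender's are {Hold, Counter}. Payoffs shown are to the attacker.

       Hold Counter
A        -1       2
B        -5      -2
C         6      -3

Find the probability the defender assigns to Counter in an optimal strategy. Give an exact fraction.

7/12

Row minima: A → -1, B → -5, C → -3; maximin = -1.
Column maxima: Hold → 6, Counter → 2; minimax = 2.
-1 ≠ 2, so there is no saddle point; optimal play is mixed.
B is strictly dominated by A, so the attacker never plays it.
On the remaining 2×2 (A, C vs Hold, Counter):
Let the attacker play A with probability p. Expected payoff against Hold: (-1)p + 6(1−p) = −7p + 6; against Counter: 2p + (-3)(1−p) = 5p − 3.
Setting these equal: −7p + 6 = 5p − 3 ⇒ −12p = -9 ⇒ p = 3/4, and the value is (-7)·(3/4) + 6 = 3/4.
For the defender: with q = P(Hold), equating A's and C's payoffs gives −3q + 2 = 9q − 3 ⇒ q = 5/12.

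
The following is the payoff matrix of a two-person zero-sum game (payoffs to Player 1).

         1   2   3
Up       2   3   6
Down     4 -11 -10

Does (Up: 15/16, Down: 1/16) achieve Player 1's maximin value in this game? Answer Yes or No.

Yes

Against 1 this mix gives (15/16)·2 + (1/16)·4 = 17/8.
Against 2 this mix gives (15/16)·3 + (1/16)·(-11) = 17/8.
Against 3 this mix gives (15/16)·6 + (1/16)·(-10) = 5.
All of Player 2's active replies (1, 2) yield 17/8, and no column does worse for Player 1. The mix makes Player 2 indifferent and guarantees 17/8, so it is optimal.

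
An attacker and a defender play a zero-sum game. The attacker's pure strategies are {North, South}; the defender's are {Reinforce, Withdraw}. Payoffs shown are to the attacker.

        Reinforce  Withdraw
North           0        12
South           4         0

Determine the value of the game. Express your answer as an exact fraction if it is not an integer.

3

Row minima: North → 0, South → 0; maximin = 0.
Column maxima: Reinforce → 4, Withdraw → 12; minimax = 4.
0 ≠ 4, so there is no saddle point; optimal play is mixed.
Let the attacker play North with probability p. Expected payoff against Reinforce: 0p + 4(1−p) = −4p + 4; against Withdraw: 12p + 0(1−p) = 12p.
Setting these equal: −4p + 4 = 12p ⇒ −16p = -4 ⇒ p = 1/4, and the value is (-4)·(1/4) + 4 = 3.
For the defender: with q = P(Reinforce), equating North's and South's payoffs gives −12q + 12 = 4q ⇒ q = 3/4.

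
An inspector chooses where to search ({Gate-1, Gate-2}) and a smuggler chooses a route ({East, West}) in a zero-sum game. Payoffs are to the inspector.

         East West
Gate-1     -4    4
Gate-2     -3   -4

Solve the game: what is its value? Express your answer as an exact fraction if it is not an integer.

Row minima: Gate-1 → -4, Gate-2 → -4; maximin = -4.
Column maxima: East → -3, West → 4; minimax = -3.
-4 ≠ -3, so there is no saddle point; optimal play is mixed.
Let the inspector play Gate-1 with probability p. Expected payoff against East: (-4)p + (-3)(1−p) = −p − 3; against West: 4p + (-4)(1−p) = 8p − 4.
Setting these equal: −p − 3 = 8p − 4 ⇒ −9p = -1 ⇒ p = 1/9, and the value is (-1)·(1/9) − 3 = -28/9.
For the smuggler: with q = P(East), equating Gate-1's and Gate-2's payoffs gives −8q + 4 = q − 4 ⇒ q = 8/9.

-28/9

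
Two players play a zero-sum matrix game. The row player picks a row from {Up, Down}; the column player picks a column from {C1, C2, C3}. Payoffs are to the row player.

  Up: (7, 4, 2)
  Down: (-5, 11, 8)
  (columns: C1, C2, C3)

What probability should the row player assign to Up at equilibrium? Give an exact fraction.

13/18

Row minima: Up → 2, Down → -5; maximin = 2.
Column maxima: C1 → 7, C2 → 11, C3 → 8; minimax = 7.
2 ≠ 7, so there is no saddle point; optimal play is mixed.
C2 is strictly dominated by C3 (it gives the row player strictly more in every row), so the column player never plays it.
On the remaining 2×2 (Up, Down vs C1, C3):
Let the row player play Up with probability p. Expected payoff against C1: 7p + (-5)(1−p) = 12p − 5; against C3: 2p + 8(1−p) = −6p + 8.
Setting these equal: 12p − 5 = −6p + 8 ⇒ 18p = 13 ⇒ p = 13/18, and the value is (12)·(13/18) − 5 = 11/3.
For the column player: with q = P(C1), equating Up's and Down's payoffs gives 5q + 2 = −13q + 8 ⇒ q = 1/3.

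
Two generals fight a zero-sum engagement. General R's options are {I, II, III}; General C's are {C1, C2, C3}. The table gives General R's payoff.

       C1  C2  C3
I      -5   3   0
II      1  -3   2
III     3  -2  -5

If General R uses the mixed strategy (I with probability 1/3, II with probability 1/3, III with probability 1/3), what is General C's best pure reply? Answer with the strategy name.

If General C plays C1, General R's expected payoff is (1/3)·(-5) + (1/3)·1 + (1/3)·3 = -1/3.
If General C plays C2, General R's expected payoff is (1/3)·3 + (1/3)·(-3) + (1/3)·(-2) = -2/3.
If General C plays C3, General R's expected payoff is (1/3)·0 + (1/3)·2 + (1/3)·(-5) = -1.
General C minimizes General R's payoff; the smallest is -1, so the best response is C3.

C3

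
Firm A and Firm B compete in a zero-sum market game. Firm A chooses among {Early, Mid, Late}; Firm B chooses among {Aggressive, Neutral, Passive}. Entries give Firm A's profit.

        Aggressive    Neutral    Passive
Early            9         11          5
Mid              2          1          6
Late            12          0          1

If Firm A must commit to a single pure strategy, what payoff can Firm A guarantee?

Row minima: Early → 5, Mid → 1, Late → 0.
The best of these is 5.

5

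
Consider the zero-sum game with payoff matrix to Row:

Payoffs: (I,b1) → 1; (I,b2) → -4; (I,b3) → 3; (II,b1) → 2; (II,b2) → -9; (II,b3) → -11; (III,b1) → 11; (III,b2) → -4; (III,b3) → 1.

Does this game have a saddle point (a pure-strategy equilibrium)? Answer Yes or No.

Yes

Row minima: I → -4, II → -11, III → -4; maximin = -4.
Column maxima: b1 → 11, b2 → -4, b3 → 3; minimax = -4.
maximin = minimax = -4, so a saddle point exists.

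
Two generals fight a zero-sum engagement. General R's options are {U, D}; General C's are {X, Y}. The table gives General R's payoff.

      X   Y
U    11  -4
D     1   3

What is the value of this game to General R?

Row minima: U → -4, D → 1; maximin = 1.
Column maxima: X → 11, Y → 3; minimax = 3.
1 ≠ 3, so there is no saddle point; optimal play is mixed.
Let General R play U with probability p. Expected payoff against X: 11p + 1(1−p) = 10p + 1; against Y: (-4)p + 3(1−p) = −7p + 3.
Setting these equal: 10p + 1 = −7p + 3 ⇒ 17p = 2 ⇒ p = 2/17, and the value is (10)·(2/17) + 1 = 37/17.
For General C: with q = P(X), equating U's and D's payoffs gives 15q − 4 = −2q + 3 ⇒ q = 7/17.

37/17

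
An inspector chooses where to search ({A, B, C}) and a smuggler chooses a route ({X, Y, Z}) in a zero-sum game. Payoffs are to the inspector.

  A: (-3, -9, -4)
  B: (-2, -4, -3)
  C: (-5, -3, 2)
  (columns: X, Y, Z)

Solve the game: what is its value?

-7/2

Row minima: A → -9, B → -4, C → -5; maximin = -4.
Column maxima: X → -2, Y → -3, Z → 2; minimax = -3.
-4 ≠ -3, so there is no saddle point; optimal play is mixed.
A is strictly dominated by B, so the inspector never plays it.
Z is strictly dominated by Y (it gives the inspector strictly more in every row), so the smuggler never plays it.
On the remaining 2×2 (B, C vs X, Y):
Let the inspector play B with probability p. Expected payoff against X: (-2)p + (-5)(1−p) = 3p − 5; against Y: (-4)p + (-3)(1−p) = −p − 3.
Setting these equal: 3p − 5 = −p − 3 ⇒ 4p = 2 ⇒ p = 1/2, and the value is (3)·(1/2) − 5 = -7/2.
For the smuggler: with q = P(X), equating B's and C's payoffs gives 2q − 4 = −2q − 3 ⇒ q = 1/4.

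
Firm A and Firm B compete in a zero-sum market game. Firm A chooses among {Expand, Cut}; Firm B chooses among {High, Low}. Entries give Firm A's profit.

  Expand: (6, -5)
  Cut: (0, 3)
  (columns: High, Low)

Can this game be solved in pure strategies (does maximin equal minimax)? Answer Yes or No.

Row minima: Expand → -5, Cut → 0; maximin = 0.
Column maxima: High → 6, Low → 3; minimax = 3.
0 ≠ 3, so no pure-strategy equilibrium exists.

No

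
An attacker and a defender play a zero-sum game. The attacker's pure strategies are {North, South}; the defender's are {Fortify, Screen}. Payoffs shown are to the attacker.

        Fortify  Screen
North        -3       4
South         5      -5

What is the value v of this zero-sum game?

5/17

Row minima: North → -3, South → -5; maximin = -3.
Column maxima: Fortify → 5, Screen → 4; minimax = 4.
-3 ≠ 4, so there is no saddle point; optimal play is mixed.
Let the attacker play North with probability p. Expected payoff against Fortify: (-3)p + 5(1−p) = −8p + 5; against Screen: 4p + (-5)(1−p) = 9p − 5.
Setting these equal: −8p + 5 = 9p − 5 ⇒ −17p = -10 ⇒ p = 10/17, and the value is (-8)·(10/17) + 5 = 5/17.
For the defender: with q = P(Fortify), equating North's and South's payoffs gives −7q + 4 = 10q − 5 ⇒ q = 9/17.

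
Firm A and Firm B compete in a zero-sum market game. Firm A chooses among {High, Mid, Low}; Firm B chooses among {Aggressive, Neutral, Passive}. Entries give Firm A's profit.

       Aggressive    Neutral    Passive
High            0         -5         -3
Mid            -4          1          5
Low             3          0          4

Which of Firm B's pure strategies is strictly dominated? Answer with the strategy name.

Neutral holds Firm A's payoff strictly below Passive in every row: -5 < -3, 1 < 5, 0 < 4.
So Passive is strictly dominated for Firm B.

Passive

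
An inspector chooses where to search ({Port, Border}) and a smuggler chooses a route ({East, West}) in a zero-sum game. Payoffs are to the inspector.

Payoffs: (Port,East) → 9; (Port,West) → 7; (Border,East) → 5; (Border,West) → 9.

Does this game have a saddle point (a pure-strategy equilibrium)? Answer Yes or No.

Row minima: Port → 7, Border → 5; maximin = 7.
Column maxima: East → 9, West → 9; minimax = 9.
7 ≠ 9, so no pure-strategy equilibrium exists.

No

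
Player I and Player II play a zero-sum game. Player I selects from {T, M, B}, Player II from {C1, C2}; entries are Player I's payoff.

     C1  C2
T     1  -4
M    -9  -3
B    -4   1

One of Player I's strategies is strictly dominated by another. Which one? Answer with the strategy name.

M

B gives a strictly higher payoff than M against every column: -4 > -9, 1 > -3.
So M is strictly dominated and Player I never plays it.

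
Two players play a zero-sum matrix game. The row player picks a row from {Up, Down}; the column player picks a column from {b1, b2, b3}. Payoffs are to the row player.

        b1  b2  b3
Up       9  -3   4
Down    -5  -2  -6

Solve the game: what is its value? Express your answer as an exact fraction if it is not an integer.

-26/11

Row minima: Up → -3, Down → -6; maximin = -3.
Column maxima: b1 → 9, b2 → -2, b3 → 4; minimax = -2.
-3 ≠ -2, so there is no saddle point; optimal play is mixed.
b1 is strictly dominated by b3 (it gives the row player strictly more in every row), so the column player never plays it.
On the remaining 2×2 (Up, Down vs b2, b3):
Let the row player play Up with probability p. Expected payoff against b2: (-3)p + (-2)(1−p) = −p − 2; against b3: 4p + (-6)(1−p) = 10p − 6.
Setting these equal: −p − 2 = 10p − 6 ⇒ −11p = -4 ⇒ p = 4/11, and the value is (-1)·(4/11) − 2 = -26/11.
For the column player: with q = P(b2), equating Up's and Down's payoffs gives −7q + 4 = 4q − 6 ⇒ q = 10/11.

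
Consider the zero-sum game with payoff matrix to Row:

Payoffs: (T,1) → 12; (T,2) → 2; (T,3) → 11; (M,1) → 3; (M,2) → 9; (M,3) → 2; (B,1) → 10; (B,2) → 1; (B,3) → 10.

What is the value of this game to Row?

Row minima: T → 2, M → 2, B → 1; maximin = 2.
Column maxima: 1 → 12, 2 → 9, 3 → 11; minimax = 9.
2 ≠ 9, so there is no saddle point; optimal play is mixed.
B is strictly dominated by T, so Row never plays it.
With B eliminated, 1 is strictly dominated by 3 (it gives Row strictly more in every remaining row), so Column never plays it.
On the remaining 2×2 (T, M vs 2, 3):
Let Row play T with probability p. Expected payoff against 2: 2p + 9(1−p) = −7p + 9; against 3: 11p + 2(1−p) = 9p + 2.
Setting these equal: −7p + 9 = 9p + 2 ⇒ −16p = -7 ⇒ p = 7/16, and the value is (-7)·(7/16) + 9 = 95/16.
For Column: with q = P(2), equating T's and M's payoffs gives −9q + 11 = 7q + 2 ⇒ q = 9/16.

95/16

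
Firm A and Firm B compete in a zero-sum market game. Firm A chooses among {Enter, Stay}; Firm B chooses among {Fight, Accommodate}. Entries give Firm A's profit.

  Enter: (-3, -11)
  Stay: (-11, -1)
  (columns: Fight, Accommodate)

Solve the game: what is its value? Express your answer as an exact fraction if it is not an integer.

-59/9

Row minima: Enter → -11, Stay → -11; maximin = -11.
Column maxima: Fight → -3, Accommodate → -1; minimax = -3.
-11 ≠ -3, so there is no saddle point; optimal play is mixed.
Let Firm A play Enter with probability p. Expected payoff against Fight: (-3)p + (-11)(1−p) = 8p − 11; against Accommodate: (-11)p + (-1)(1−p) = −10p − 1.
Setting these equal: 8p − 11 = −10p − 1 ⇒ 18p = 10 ⇒ p = 5/9, and the value is (8)·(5/9) − 11 = -59/9.
For Firm B: with q = P(Fight), equating Enter's and Stay's payoffs gives 8q − 11 = −10q − 1 ⇒ q = 5/9.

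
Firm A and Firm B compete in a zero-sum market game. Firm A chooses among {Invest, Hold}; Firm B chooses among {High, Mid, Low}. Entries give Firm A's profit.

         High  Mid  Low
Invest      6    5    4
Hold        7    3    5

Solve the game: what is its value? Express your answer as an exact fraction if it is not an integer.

Row minima: Invest → 4, Hold → 3; maximin = 4.
Column maxima: High → 7, Mid → 5, Low → 5; minimax = 5.
4 ≠ 5, so there is no saddle point; optimal play is mixed.
High is strictly dominated by Mid (it gives Firm A strictly more in every row), so Firm B never plays it.
On the remaining 2×2 (Invest, Hold vs Mid, Low):
Let Firm A play Invest with probability p. Expected payoff against Mid: 5p + 3(1−p) = 2p + 3; against Low: 4p + 5(1−p) = −p + 5.
Setting these equal: 2p + 3 = −p + 5 ⇒ 3p = 2 ⇒ p = 2/3, and the value is (2)·(2/3) + 3 = 13/3.
For Firm B: with q = P(Mid), equating Invest's and Hold's payoffs gives q + 4 = −2q + 5 ⇒ q = 1/3.

13/3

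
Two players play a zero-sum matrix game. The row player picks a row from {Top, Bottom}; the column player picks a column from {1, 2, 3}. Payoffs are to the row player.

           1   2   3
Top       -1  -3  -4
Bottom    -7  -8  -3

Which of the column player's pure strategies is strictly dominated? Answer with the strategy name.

1

2 holds the row player's payoff strictly below 1 in every row: -3 < -1, -8 < -7.
So 1 is strictly dominated for the column player.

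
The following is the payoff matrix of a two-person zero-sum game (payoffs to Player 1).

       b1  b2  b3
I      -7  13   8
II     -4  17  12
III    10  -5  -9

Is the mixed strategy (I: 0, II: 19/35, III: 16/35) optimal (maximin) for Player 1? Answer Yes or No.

Yes

Against b1 this mix gives (19/35)·(-4) + (16/35)·10 = 12/5.
Against b2 this mix gives (19/35)·17 + (16/35)·(-5) = 243/35.
Against b3 this mix gives (19/35)·12 + (16/35)·(-9) = 12/5.
All of Player 2's active replies (b1, b3) yield 12/5, and no column does worse for Player 1. The mix makes Player 2 indifferent and guarantees 12/5, so it is optimal.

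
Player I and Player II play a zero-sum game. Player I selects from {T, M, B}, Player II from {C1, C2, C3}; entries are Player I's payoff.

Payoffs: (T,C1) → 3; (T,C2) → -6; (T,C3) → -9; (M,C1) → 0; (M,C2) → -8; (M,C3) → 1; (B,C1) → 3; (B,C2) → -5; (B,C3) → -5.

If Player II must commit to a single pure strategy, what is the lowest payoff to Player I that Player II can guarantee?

Column maxima: C1 → 3, C2 → -5, C3 → 1.
The smallest of these is -5.

-5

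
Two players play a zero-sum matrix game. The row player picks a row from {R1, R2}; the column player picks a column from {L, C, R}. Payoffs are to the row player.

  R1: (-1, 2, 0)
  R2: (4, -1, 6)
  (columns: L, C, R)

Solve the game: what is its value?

7/8

Row minima: R1 → -1, R2 → -1; maximin = -1.
Column maxima: L → 4, C → 2, R → 6; minimax = 2.
-1 ≠ 2, so there is no saddle point; optimal play is mixed.
R is strictly dominated by L (it gives the row player strictly more in every row), so the column player never plays it.
On the remaining 2×2 (R1, R2 vs L, C):
Let the row player play R1 with probability p. Expected payoff against L: (-1)p + 4(1−p) = −5p + 4; against C: 2p + (-1)(1−p) = 3p − 1.
Setting these equal: −5p + 4 = 3p − 1 ⇒ −8p = -5 ⇒ p = 5/8, and the value is (-5)·(5/8) + 4 = 7/8.
For the column player: with q = P(L), equating R1's and R2's payoffs gives −3q + 2 = 5q − 1 ⇒ q = 3/8.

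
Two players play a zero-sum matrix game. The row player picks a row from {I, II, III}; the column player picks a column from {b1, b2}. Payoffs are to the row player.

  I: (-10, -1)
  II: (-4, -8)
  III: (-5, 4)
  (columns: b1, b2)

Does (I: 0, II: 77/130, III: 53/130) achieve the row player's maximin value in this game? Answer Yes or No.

No

Against b1 this mix gives (77/130)·(-4) + (53/130)·(-5) = -573/130.
Against b2 this mix gives (77/130)·(-8) + (53/130)·4 = -202/65.
The column player will play b1, holding the row player to -573/130. Shifting weight toward the row that does better against b1 would raise this floor (the equalizing mix achieves -56/13 against both b1 and b2), so the proposed strategy is not optimal.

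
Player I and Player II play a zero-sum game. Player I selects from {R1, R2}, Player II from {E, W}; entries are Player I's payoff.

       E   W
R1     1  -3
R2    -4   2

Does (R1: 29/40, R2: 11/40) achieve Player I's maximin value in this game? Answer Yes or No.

No

Against E this mix gives (29/40)·1 + (11/40)·(-4) = -3/8.
Against W this mix gives (29/40)·(-3) + (11/40)·2 = -13/8.
Player II will play W, holding Player I to -13/8. Shifting weight toward the row that does better against W would raise this floor (the equalizing mix achieves -1 against both W and E), so the proposed strategy is not optimal.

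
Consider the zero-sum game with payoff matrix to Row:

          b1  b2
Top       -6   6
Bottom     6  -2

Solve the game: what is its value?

Row minima: Top → -6, Bottom → -2; maximin = -2.
Column maxima: b1 → 6, b2 → 6; minimax = 6.
-2 ≠ 6, so there is no saddle point; optimal play is mixed.
Let Row play Top with probability p. Expected payoff against b1: (-6)p + 6(1−p) = −12p + 6; against b2: 6p + (-2)(1−p) = 8p − 2.
Setting these equal: −12p + 6 = 8p − 2 ⇒ −20p = -8 ⇒ p = 2/5, and the value is (-12)·(2/5) + 6 = 6/5.
For Column: with q = P(b1), equating Top's and Bottom's payoffs gives −12q + 6 = 8q − 2 ⇒ q = 2/5.

6/5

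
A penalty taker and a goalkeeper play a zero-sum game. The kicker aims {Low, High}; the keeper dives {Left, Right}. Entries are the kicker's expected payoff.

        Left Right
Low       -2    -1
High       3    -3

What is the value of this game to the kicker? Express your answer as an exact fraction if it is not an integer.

Row minima: Low → -2, High → -3; maximin = -2.
Column maxima: Left → 3, Right → -1; minimax = -1.
-2 ≠ -1, so there is no saddle point; optimal play is mixed.
Let the kicker play Low with probability p. Expected payoff against Left: (-2)p + 3(1−p) = −5p + 3; against Right: (-1)p + (-3)(1−p) = 2p − 3.
Setting these equal: −5p + 3 = 2p − 3 ⇒ −7p = -6 ⇒ p = 6/7, and the value is (-5)·(6/7) + 3 = -9/7.
For the keeper: with q = P(Left), equating Low's and High's payoffs gives −q − 1 = 6q − 3 ⇒ q = 2/7.

-9/7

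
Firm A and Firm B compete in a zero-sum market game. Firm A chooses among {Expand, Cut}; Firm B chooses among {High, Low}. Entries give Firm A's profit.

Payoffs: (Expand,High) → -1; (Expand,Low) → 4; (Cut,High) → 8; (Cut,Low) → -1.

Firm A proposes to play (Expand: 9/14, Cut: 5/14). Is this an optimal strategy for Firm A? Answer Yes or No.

Against High this mix gives (9/14)·(-1) + (5/14)·8 = 31/14.
Against Low this mix gives (9/14)·4 + (5/14)·(-1) = 31/14.
All of Firm B's active replies (High, Low) yield 31/14, and no column does worse for Firm A. The mix makes Firm B indifferent and guarantees 31/14, so it is optimal.

Yes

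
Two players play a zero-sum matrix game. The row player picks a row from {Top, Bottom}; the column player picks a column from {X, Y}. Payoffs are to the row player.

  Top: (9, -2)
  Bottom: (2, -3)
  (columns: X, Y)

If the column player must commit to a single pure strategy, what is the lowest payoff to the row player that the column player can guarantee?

Column maxima: X → 9, Y → -2.
The smallest of these is -2.

-2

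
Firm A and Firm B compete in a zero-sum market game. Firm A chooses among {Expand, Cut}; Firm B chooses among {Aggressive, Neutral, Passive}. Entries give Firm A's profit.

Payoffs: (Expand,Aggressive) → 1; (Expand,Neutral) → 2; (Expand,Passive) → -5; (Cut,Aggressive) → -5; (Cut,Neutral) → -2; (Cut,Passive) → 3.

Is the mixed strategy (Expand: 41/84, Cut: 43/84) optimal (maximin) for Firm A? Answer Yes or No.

No

Against Aggressive this mix gives (41/84)·1 + (43/84)·(-5) = -29/14.
Against Neutral this mix gives (41/84)·2 + (43/84)·(-2) = -1/21.
Against Passive this mix gives (41/84)·(-5) + (43/84)·3 = -19/21.
Firm B will play Aggressive, holding Firm A to -29/14. Shifting weight toward the row that does better against Aggressive would raise this floor (the equalizing mix achieves -11/7 against both Aggressive and Passive), so the proposed strategy is not optimal.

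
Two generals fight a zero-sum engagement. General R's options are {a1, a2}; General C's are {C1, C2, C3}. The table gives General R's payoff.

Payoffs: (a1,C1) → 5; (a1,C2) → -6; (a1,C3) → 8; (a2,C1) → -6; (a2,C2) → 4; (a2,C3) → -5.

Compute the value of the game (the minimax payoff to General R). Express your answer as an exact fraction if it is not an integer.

Row minima: a1 → -6, a2 → -6; maximin = -6.
Column maxima: C1 → 5, C2 → 4, C3 → 8; minimax = 4.
-6 ≠ 4, so there is no saddle point; optimal play is mixed.
C3 is strictly dominated by C1 (it gives General R strictly more in every row), so General C never plays it.
On the remaining 2×2 (a1, a2 vs C1, C2):
Let General R play a1 with probability p. Expected payoff against C1: 5p + (-6)(1−p) = 11p − 6; against C2: (-6)p + 4(1−p) = −10p + 4.
Setting these equal: 11p − 6 = −10p + 4 ⇒ 21p = 10 ⇒ p = 10/21, and the value is (11)·(10/21) − 6 = -16/21.
For General C: with q = P(C1), equating a1's and a2's payoffs gives 11q − 6 = −10q + 4 ⇒ q = 10/21.

-16/21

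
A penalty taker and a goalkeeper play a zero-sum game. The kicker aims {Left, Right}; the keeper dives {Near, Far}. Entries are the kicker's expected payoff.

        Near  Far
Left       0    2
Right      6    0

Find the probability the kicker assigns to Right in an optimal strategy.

Row minima: Left → 0, Right → 0; maximin = 0.
Column maxima: Near → 6, Far → 2; minimax = 2.
0 ≠ 2, so there is no saddle point; optimal play is mixed.
Let the kicker play Left with probability p. Expected payoff against Near: 0p + 6(1−p) = −6p + 6; against Far: 2p + 0(1−p) = 2p.
Setting these equal: −6p + 6 = 2p ⇒ −8p = -6 ⇒ p = 3/4, and the value is (-6)·(3/4) + 6 = 3/2.
For the keeper: with q = P(Near), equating Left's and Right's payoffs gives −2q + 2 = 6q ⇒ q = 1/4.

1/4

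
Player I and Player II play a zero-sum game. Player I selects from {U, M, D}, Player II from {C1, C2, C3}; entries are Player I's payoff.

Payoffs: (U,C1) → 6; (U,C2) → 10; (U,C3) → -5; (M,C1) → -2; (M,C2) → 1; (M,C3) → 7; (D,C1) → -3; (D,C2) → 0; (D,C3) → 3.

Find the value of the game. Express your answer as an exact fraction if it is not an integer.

8/5

Row minima: U → -5, M → -2, D → -3; maximin = -2.
Column maxima: C1 → 6, C2 → 10, C3 → 7; minimax = 6.
-2 ≠ 6, so there is no saddle point; optimal play is mixed.
D is strictly dominated by M, so Player I never plays it.
C2 is strictly dominated by C1 (it gives Player I strictly more in every row), so Player II never plays it.
On the remaining 2×2 (U, M vs C1, C3):
Let Player I play U with probability p. Expected payoff against C1: 6p + (-2)(1−p) = 8p − 2; against C3: (-5)p + 7(1−p) = −12p + 7.
Setting these equal: 8p − 2 = −12p + 7 ⇒ 20p = 9 ⇒ p = 9/20, and the value is (8)·(9/20) − 2 = 8/5.
For Player II: with q = P(C1), equating U's and M's payoffs gives 11q − 5 = −9q + 7 ⇒ q = 3/5.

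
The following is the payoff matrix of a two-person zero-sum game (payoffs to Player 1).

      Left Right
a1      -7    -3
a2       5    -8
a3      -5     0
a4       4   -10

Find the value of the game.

-20/9

Row minima: a1 → -7, a2 → -8, a3 → -5, a4 → -10; maximin = -5.
Column maxima: Left → 5, Right → 0; minimax = 0.
-5 ≠ 0, so there is no saddle point; optimal play is mixed.
a1 is strictly dominated by a3, so Player 1 never plays it.
a4 is strictly dominated by a2, so Player 1 never plays it.
On the remaining 2×2 (a2, a3 vs Left, Right):
Let Player 1 play a2 with probability p. Expected payoff against Left: 5p + (-5)(1−p) = 10p − 5; against Right: (-8)p + 0(1−p) = −8p.
Setting these equal: 10p − 5 = −8p ⇒ 18p = 5 ⇒ p = 5/18, and the value is (10)·(5/18) − 5 = -20/9.
For Player 2: with q = P(Left), equating a2's and a3's payoffs gives 13q − 8 = −5q ⇒ q = 4/9.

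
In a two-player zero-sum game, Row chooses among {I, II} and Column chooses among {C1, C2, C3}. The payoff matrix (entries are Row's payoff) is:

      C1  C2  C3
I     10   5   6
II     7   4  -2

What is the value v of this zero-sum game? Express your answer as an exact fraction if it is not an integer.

Row minima: I → 5, II → -2; maximin = 5.
Column maxima: C1 → 10, C2 → 5, C3 → 6; minimax = 5.
Since maximin = minimax = 5, there is a saddle point and the value is 5.

5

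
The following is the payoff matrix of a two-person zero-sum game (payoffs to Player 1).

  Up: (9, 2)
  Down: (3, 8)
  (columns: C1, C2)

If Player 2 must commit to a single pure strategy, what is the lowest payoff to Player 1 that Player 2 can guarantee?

Column maxima: C1 → 9, C2 → 8.
The smallest of these is 8.

8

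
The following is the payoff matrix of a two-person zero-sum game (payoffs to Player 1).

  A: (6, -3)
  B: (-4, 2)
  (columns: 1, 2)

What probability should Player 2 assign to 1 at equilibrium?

1/3

Row minima: A → -3, B → -4; maximin = -3.
Column maxima: 1 → 6, 2 → 2; minimax = 2.
-3 ≠ 2, so there is no saddle point; optimal play is mixed.
Let Player 1 play A with probability p. Expected payoff against 1: 6p + (-4)(1−p) = 10p − 4; against 2: (-3)p + 2(1−p) = −5p + 2.
Setting these equal: 10p − 4 = −5p + 2 ⇒ 15p = 6 ⇒ p = 2/5, and the value is (10)·(2/5) − 4 = 0.
For Player 2: with q = P(1), equating A's and B's payoffs gives 9q − 3 = −6q + 2 ⇒ q = 1/3.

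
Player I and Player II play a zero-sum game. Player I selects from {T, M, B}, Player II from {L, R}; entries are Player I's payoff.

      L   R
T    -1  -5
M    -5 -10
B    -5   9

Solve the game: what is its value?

-17/9

Row minima: T → -5, M → -10, B → -5; maximin = -5.
Column maxima: L → -1, R → 9; minimax = -1.
-5 ≠ -1, so there is no saddle point; optimal play is mixed.
M is strictly dominated by T, so Player I never plays it.
On the remaining 2×2 (T, B vs L, R):
Let Player I play T with probability p. Expected payoff against L: (-1)p + (-5)(1−p) = 4p − 5; against R: (-5)p + 9(1−p) = −14p + 9.
Setting these equal: 4p − 5 = −14p + 9 ⇒ 18p = 14 ⇒ p = 7/9, and the value is (4)·(7/9) − 5 = -17/9.
For Player II: with q = P(L), equating T's and B's payoffs gives 4q − 5 = −14q + 9 ⇒ q = 7/9.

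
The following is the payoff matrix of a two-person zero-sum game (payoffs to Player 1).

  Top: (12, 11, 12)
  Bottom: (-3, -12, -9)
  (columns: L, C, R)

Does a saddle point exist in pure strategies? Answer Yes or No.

Yes

Row minima: Top → 11, Bottom → -12; maximin = 11.
Column maxima: L → 12, C → 11, R → 12; minimax = 11.
maximin = minimax = 11, so a saddle point exists.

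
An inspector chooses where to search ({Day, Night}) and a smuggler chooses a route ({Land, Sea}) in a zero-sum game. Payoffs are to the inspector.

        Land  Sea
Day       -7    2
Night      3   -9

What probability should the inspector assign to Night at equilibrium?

Row minima: Day → -7, Night → -9; maximin = -7.
Column maxima: Land → 3, Sea → 2; minimax = 2.
-7 ≠ 2, so there is no saddle point; optimal play is mixed.
Let the inspector play Day with probability p. Expected payoff against Land: (-7)p + 3(1−p) = −10p + 3; against Sea: 2p + (-9)(1−p) = 11p − 9.
Setting these equal: −10p + 3 = 11p − 9 ⇒ −21p = -12 ⇒ p = 4/7, and the value is (-10)·(4/7) + 3 = -19/7.
For the smuggler: with q = P(Land), equating Day's and Night's payoffs gives −9q + 2 = 12q − 9 ⇒ q = 11/21.

3/7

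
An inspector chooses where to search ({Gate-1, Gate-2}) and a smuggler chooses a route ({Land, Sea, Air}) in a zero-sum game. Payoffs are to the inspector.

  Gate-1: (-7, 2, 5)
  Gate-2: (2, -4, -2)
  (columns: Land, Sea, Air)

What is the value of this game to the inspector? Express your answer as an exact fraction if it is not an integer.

Row minima: Gate-1 → -7, Gate-2 → -4; maximin = -4.
Column maxima: Land → 2, Sea → 2, Air → 5; minimax = 2.
-4 ≠ 2, so there is no saddle point; optimal play is mixed.
Air is strictly dominated by Sea (it gives the inspector strictly more in every row), so the smuggler never plays it.
On the remaining 2×2 (Gate-1, Gate-2 vs Land, Sea):
Let the inspector play Gate-1 with probability p. Expected payoff against Land: (-7)p + 2(1−p) = −9p + 2; against Sea: 2p + (-4)(1−p) = 6p − 4.
Setting these equal: −9p + 2 = 6p − 4 ⇒ −15p = -6 ⇒ p = 2/5, and the value is (-9)·(2/5) + 2 = -8/5.
For the smuggler: with q = P(Land), equating Gate-1's and Gate-2's payoffs gives −9q + 2 = 6q − 4 ⇒ q = 2/5.

-8/5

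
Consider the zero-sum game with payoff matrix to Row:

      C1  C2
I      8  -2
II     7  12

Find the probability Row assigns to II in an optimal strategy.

Row minima: I → -2, II → 7; maximin = 7.
Column maxima: C1 → 8, C2 → 12; minimax = 8.
7 ≠ 8, so there is no saddle point; optimal play is mixed.
Let Row play I with probability p. Expected payoff against C1: 8p + 7(1−p) = p + 7; against C2: (-2)p + 12(1−p) = −14p + 12.
Setting these equal: p + 7 = −14p + 12 ⇒ 15p = 5 ⇒ p = 1/3, and the value is (1)·(1/3) + 7 = 22/3.
For Column: with q = P(C1), equating I's and II's payoffs gives 10q − 2 = −5q + 12 ⇒ q = 14/15.

2/3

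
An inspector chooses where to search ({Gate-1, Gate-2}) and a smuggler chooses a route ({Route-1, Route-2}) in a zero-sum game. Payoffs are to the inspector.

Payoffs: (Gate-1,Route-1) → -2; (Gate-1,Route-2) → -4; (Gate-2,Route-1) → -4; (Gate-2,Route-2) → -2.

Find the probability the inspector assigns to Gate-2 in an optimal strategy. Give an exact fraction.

Row minima: Gate-1 → -4, Gate-2 → -4; maximin = -4.
Column maxima: Route-1 → -2, Route-2 → -2; minimax = -2.
-4 ≠ -2, so there is no saddle point; optimal play is mixed.
Let the inspector play Gate-1 with probability p. Expected payoff against Route-1: (-2)p + (-4)(1−p) = 2p − 4; against Route-2: (-4)p + (-2)(1−p) = −2p − 2.
Setting these equal: 2p − 4 = −2p − 2 ⇒ 4p = 2 ⇒ p = 1/2, and the value is (2)·(1/2) − 4 = -3.
For the smuggler: with q = P(Route-1), equating Gate-1's and Gate-2's payoffs gives 2q − 4 = −2q − 2 ⇒ q = 1/2.

1/2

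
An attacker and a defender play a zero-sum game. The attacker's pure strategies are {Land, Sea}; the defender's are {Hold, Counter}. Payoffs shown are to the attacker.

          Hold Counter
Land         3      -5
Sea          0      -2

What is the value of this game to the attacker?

Row minima: Land → -5, Sea → -2; maximin = -2.
Column maxima: Hold → 3, Counter → -2; minimax = -2.
Since maximin = minimax = -2, there is a saddle point and the value is -2.

-2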